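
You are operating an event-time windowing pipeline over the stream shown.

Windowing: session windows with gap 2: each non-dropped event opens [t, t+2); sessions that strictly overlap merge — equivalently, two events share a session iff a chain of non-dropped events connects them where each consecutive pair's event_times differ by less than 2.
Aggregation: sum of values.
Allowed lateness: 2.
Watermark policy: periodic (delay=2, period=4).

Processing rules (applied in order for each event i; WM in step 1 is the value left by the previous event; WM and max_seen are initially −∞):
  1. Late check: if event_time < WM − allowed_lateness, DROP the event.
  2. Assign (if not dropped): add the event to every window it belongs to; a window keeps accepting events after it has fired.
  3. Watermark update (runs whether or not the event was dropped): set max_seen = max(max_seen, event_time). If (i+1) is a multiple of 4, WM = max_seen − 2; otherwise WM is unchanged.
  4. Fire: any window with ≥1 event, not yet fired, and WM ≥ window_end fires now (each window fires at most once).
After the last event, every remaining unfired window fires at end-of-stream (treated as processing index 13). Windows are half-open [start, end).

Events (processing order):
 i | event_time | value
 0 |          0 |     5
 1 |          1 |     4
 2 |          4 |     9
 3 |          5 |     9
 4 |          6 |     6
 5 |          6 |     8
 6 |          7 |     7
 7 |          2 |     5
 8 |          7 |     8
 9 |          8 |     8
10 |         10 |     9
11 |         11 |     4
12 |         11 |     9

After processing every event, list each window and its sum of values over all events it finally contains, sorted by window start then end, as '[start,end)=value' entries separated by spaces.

[0,4)=14 [4,10)=55 [10,13)=22

i=0 t=0 v=5: → [0,2); WM=−∞
i=1 t=1 v=4: → [0,3); WM=−∞
i=2 t=4 v=9: → [4,6); WM=−∞
i=3 t=5 v=9: → [4,7); WM=3
i=4 t=6 v=6: → [4,8); WM=3
i=5 t=6 v=8: → [4,8); WM=3
i=6 t=7 v=7: → [4,9); WM=3
i=7 t=2 v=5: → [0,4); WM=5
i=8 t=7 v=8: → [4,9); WM=5
i=9 t=8 v=8: → [4,10); WM=5
i=10 t=10 v=9: → [10,12); WM=5
i=11 t=11 v=4: → [10,13); WM=9
i=12 t=11 v=9: → [10,13); WM=9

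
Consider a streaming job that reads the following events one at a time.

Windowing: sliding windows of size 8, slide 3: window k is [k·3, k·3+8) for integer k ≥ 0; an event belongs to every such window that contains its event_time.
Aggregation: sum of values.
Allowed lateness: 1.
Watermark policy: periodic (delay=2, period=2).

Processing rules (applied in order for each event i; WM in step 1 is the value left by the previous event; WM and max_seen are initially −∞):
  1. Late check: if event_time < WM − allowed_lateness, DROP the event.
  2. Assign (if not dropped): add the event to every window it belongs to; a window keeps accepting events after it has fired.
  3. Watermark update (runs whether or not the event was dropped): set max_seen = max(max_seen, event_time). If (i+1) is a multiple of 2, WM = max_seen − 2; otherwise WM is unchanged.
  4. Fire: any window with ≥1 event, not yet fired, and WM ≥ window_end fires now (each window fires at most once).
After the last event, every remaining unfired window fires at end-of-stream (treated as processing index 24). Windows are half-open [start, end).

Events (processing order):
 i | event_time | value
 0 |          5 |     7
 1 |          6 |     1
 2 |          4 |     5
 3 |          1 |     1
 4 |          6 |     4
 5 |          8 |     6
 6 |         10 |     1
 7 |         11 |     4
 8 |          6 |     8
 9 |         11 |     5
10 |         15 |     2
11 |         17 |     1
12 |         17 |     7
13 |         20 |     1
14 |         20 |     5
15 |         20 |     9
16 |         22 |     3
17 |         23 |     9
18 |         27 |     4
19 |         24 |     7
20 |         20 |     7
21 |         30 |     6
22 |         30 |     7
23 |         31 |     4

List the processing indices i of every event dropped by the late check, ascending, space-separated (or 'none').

i=0 t=5 v=7: → [3,11),[0,8); WM=−∞
i=1 t=6 v=1: → [6,14),[3,11),[0,8); WM=4
i=2 t=4 v=5: → [3,11),[0,8); WM=4
i=3 t=1 v=1: DROP (t<4-1); WM=4
i=4 t=6 v=4: → [6,14),[3,11),[0,8); WM=4
i=5 t=8 v=6: → [6,14),[3,11); WM=6
i=6 t=10 v=1: → [9,17),[6,14),[3,11); WM=6
i=7 t=11 v=4: → [9,17),[6,14); WM=9; [0,8) fires=17
i=8 t=6 v=8: DROP (t<9-1); WM=9
i=9 t=11 v=5: → [9,17),[6,14); WM=9
i=10 t=15 v=2: → [15,23),[12,20),[9,17); WM=9
i=11 t=17 v=1: → [15,23),[12,20); WM=15; [3,11) fires=24 [6,14) fires=21
i=12 t=17 v=7: → [15,23),[12,20); WM=15
i=13 t=20 v=1: → [18,26),[15,23); WM=18; [9,17) fires=12
i=14 t=20 v=5: → [18,26),[15,23); WM=18
i=15 t=20 v=9: → [18,26),[15,23); WM=18
i=16 t=22 v=3: → [21,29),[18,26),[15,23); WM=18
i=17 t=23 v=9: → [21,29),[18,26); WM=21; [12,20) fires=10
i=18 t=27 v=4: → [27,35),[24,32),[21,29); WM=21
i=19 t=24 v=7: → [24,32),[21,29),[18,26); WM=25; [15,23) fires=28
i=20 t=20 v=7: DROP (t<25-1); WM=25
i=21 t=30 v=6: → [30,38),[27,35),[24,32); WM=28; [18,26) fires=34
i=22 t=30 v=7: → [30,38),[27,35),[24,32); WM=28
i=23 t=31 v=4: → [30,38),[27,35),[24,32); WM=29; [21,29) fires=23

3 8 20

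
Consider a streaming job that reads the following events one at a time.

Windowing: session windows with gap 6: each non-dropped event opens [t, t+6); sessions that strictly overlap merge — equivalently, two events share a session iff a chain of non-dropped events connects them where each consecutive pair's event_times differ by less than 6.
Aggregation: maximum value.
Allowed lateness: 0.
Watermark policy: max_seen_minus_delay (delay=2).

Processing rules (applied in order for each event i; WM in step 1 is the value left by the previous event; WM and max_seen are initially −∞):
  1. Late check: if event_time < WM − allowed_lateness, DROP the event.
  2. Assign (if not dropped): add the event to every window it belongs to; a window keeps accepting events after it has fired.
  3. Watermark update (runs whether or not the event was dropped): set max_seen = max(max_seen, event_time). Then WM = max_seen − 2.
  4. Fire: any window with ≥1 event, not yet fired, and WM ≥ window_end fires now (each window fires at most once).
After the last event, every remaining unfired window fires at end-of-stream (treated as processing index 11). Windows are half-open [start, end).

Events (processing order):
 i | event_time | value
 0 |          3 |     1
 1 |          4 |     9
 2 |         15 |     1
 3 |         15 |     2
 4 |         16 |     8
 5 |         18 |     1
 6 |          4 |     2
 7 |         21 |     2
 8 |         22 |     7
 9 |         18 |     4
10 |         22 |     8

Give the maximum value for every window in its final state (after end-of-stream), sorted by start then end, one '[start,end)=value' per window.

i=0 t=3 v=1: → [3,9); WM=1
i=1 t=4 v=9: → [3,10); WM=2
i=2 t=15 v=1: → [15,21); WM=13
i=3 t=15 v=2: → [15,21); WM=13
i=4 t=16 v=8: → [15,22); WM=14
i=5 t=18 v=1: → [15,24); WM=16
i=6 t=4 v=2: DROP (t<16-0); WM=16
i=7 t=21 v=2: → [15,27); WM=19
i=8 t=22 v=7: → [15,28); WM=20
i=9 t=18 v=4: DROP (t<20-0); WM=20
i=10 t=22 v=8: → [15,28); WM=20

[3,10)=9 [15,28)=8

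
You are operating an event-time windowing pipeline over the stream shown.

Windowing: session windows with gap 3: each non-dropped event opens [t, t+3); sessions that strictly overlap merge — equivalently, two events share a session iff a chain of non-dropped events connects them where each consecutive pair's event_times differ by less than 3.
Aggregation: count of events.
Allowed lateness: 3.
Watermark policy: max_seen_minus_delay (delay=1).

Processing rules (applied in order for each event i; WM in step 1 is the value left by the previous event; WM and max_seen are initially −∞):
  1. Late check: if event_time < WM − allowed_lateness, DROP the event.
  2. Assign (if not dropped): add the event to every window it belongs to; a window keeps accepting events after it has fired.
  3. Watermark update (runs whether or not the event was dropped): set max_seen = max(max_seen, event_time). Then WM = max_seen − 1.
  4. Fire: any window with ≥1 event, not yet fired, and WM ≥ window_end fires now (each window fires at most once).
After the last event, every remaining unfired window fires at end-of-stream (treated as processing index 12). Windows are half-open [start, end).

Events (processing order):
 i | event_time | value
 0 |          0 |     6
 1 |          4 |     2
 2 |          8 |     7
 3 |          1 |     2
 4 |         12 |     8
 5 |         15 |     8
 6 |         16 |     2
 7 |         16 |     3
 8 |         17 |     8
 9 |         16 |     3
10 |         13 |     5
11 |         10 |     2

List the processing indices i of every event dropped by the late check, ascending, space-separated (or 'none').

i=0 t=0 v=6: → [0,3); WM=-1
i=1 t=4 v=2: → [4,7); WM=3
i=2 t=8 v=7: → [8,11); WM=7
i=3 t=1 v=2: DROP (t<7-3); WM=7
i=4 t=12 v=8: → [12,15); WM=11
i=5 t=15 v=8: → [15,18); WM=14
i=6 t=16 v=2: → [15,19); WM=15
i=7 t=16 v=3: → [15,19); WM=15
i=8 t=17 v=8: → [15,20); WM=16
i=9 t=16 v=3: → [15,20); WM=16
i=10 t=13 v=5: → [12,20); WM=16
i=11 t=10 v=2: DROP (t<16-3); WM=16

3 11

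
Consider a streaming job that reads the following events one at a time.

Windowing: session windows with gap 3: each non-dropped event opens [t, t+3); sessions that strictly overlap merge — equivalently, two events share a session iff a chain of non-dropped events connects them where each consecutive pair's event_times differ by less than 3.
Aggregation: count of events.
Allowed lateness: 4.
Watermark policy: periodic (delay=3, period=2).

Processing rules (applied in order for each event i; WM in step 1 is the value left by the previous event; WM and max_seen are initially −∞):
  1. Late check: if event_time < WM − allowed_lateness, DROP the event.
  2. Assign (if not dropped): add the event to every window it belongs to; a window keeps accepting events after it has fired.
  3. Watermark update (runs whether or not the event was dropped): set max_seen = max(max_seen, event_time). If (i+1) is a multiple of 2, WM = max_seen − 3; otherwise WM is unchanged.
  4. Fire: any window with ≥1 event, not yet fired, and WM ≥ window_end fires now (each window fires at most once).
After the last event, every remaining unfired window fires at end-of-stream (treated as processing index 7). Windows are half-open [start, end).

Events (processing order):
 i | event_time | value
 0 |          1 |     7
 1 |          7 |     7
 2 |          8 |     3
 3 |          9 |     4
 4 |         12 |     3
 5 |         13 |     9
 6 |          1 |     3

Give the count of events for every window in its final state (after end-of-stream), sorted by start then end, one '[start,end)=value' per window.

[1,4)=1 [7,12)=3 [12,16)=2

i=0 t=1 v=7: → [1,4); WM=−∞
i=1 t=7 v=7: → [7,10); WM=4
i=2 t=8 v=3: → [7,11); WM=4
i=3 t=9 v=4: → [7,12); WM=6
i=4 t=12 v=3: → [12,15); WM=6
i=5 t=13 v=9: → [12,16); WM=10
i=6 t=1 v=3: DROP (t<10-4); WM=10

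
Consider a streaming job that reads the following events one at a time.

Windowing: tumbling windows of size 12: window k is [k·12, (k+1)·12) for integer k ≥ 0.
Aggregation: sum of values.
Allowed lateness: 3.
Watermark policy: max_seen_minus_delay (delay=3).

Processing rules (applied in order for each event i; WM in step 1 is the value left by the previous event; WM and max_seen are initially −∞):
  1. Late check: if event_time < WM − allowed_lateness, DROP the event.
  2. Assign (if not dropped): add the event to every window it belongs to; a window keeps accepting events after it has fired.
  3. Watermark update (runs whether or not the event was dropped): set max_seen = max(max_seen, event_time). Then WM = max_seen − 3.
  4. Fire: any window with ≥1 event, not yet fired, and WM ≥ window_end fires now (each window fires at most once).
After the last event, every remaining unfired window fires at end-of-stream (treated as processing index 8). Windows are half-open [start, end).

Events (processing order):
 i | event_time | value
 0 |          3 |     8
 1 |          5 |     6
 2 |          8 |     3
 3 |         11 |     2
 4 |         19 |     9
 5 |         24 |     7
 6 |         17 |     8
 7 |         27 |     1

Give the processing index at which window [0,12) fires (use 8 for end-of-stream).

i=0 t=3 v=8: → [0,12); WM=0
i=1 t=5 v=6: → [0,12); WM=2
i=2 t=8 v=3: → [0,12); WM=5
i=3 t=11 v=2: → [0,12); WM=8
i=4 t=19 v=9: → [12,24); WM=16; [0,12) fires=19
i=5 t=24 v=7: → [24,36); WM=21
i=6 t=17 v=8: DROP (t<21-3); WM=21
i=7 t=27 v=1: → [24,36); WM=24; [12,24) fires=9

4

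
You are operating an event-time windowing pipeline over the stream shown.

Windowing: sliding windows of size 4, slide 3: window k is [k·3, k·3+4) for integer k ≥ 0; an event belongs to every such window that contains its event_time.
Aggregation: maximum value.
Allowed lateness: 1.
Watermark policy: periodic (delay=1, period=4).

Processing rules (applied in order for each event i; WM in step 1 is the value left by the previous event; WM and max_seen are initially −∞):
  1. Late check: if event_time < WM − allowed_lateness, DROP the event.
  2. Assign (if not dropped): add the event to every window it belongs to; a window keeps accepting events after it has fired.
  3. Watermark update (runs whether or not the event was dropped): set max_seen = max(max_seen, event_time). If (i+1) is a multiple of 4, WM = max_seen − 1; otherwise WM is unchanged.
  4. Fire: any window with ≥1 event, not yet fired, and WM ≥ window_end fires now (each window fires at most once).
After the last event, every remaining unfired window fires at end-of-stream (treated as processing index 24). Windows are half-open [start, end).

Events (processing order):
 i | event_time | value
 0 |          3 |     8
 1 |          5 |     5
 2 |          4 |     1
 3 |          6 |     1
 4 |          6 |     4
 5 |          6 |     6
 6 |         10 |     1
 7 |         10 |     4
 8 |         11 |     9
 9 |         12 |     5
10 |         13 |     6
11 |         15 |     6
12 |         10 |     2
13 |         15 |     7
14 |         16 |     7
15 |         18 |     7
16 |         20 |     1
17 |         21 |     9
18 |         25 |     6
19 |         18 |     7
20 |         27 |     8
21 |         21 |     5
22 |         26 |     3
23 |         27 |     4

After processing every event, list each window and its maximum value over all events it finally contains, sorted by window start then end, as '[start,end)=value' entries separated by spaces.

[0,4)=8 [3,7)=8 [6,10)=6 [9,13)=9 [12,16)=7 [15,19)=7 [18,22)=9 [21,25)=9 [24,28)=8 [27,31)=8

i=0 t=3 v=8: → [3,7),[0,4); WM=−∞
i=1 t=5 v=5: → [3,7); WM=−∞
i=2 t=4 v=1: → [3,7); WM=−∞
i=3 t=6 v=1: → [6,10),[3,7); WM=5; [0,4) fires=8
i=4 t=6 v=4: → [6,10),[3,7); WM=5
i=5 t=6 v=6: → [6,10),[3,7); WM=5
i=6 t=10 v=1: → [9,13); WM=5
i=7 t=10 v=4: → [9,13); WM=9; [3,7) fires=8
i=8 t=11 v=9: → [9,13); WM=9
i=9 t=12 v=5: → [12,16),[9,13); WM=9
i=10 t=13 v=6: → [12,16); WM=9
i=11 t=15 v=6: → [15,19),[12,16); WM=14; [6,10) fires=6 [9,13) fires=9
i=12 t=10 v=2: DROP (t<14-1); WM=14
i=13 t=15 v=7: → [15,19),[12,16); WM=14
i=14 t=16 v=7: → [15,19); WM=14
i=15 t=18 v=7: → [18,22),[15,19); WM=17; [12,16) fires=7
i=16 t=20 v=1: → [18,22); WM=17
i=17 t=21 v=9: → [21,25),[18,22); WM=17
i=18 t=25 v=6: → [24,28); WM=17
i=19 t=18 v=7: → [18,22),[15,19); WM=24; [15,19) fires=7 [18,22) fires=9
i=20 t=27 v=8: → [27,31),[24,28); WM=24
i=21 t=21 v=5: DROP (t<24-1); WM=24
i=22 t=26 v=3: → [24,28); WM=24
i=23 t=27 v=4: → [27,31),[24,28); WM=26; [21,25) fires=9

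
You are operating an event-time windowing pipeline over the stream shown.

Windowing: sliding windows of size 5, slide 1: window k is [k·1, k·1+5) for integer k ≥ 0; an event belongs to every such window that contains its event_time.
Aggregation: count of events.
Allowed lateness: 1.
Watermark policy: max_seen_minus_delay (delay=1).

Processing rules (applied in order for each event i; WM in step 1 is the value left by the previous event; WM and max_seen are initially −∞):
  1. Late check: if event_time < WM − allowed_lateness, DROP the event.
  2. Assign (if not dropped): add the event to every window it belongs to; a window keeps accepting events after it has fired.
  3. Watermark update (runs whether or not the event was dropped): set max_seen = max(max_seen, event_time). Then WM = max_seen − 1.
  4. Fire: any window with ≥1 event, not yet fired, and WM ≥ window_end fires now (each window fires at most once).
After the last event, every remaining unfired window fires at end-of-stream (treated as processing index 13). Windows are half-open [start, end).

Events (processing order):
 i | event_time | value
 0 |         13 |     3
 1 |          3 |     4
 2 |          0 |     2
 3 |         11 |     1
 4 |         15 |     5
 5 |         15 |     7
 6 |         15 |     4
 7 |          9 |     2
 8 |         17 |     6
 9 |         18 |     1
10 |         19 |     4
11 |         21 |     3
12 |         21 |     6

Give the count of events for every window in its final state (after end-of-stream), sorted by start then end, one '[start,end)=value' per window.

i=0 t=13 v=3: → [13,18),[12,17),[11,16),[10,15),[9,14); WM=12
i=1 t=3 v=4: DROP (t<12-1); WM=12
i=2 t=0 v=2: DROP (t<12-1); WM=12
i=3 t=11 v=1: → [11,16),[10,15),[9,14),[8,13),[7,12); WM=12; [7,12) fires=1
i=4 t=15 v=5: → [15,20),[14,19),[13,18),[12,17),[11,16); WM=14; [8,13) fires=1 [9,14) fires=2
i=5 t=15 v=7: → [15,20),[14,19),[13,18),[12,17),[11,16); WM=14
i=6 t=15 v=4: → [15,20),[14,19),[13,18),[12,17),[11,16); WM=14
i=7 t=9 v=2: DROP (t<14-1); WM=14
i=8 t=17 v=6: → [17,22),[16,21),[15,20),[14,19),[13,18); WM=16; [10,15) fires=2 [11,16) fires=5
i=9 t=18 v=1: → [18,23),[17,22),[16,21),[15,20),[14,19); WM=17; [12,17) fires=4
i=10 t=19 v=4: → [19,24),[18,23),[17,22),[16,21),[15,20); WM=18; [13,18) fires=5
i=11 t=21 v=3: → [21,26),[20,25),[19,24),[18,23),[17,22); WM=20; [14,19) fires=5 [15,20) fires=6
i=12 t=21 v=6: → [21,26),[20,25),[19,24),[18,23),[17,22); WM=20

[7,12)=1 [8,13)=1 [9,14)=2 [10,15)=2 [11,16)=5 [12,17)=4 [13,18)=5 [14,19)=5 [15,20)=6 [16,21)=3 [17,22)=5 [18,23)=4 [19,24)=3 [20,25)=2 [21,26)=2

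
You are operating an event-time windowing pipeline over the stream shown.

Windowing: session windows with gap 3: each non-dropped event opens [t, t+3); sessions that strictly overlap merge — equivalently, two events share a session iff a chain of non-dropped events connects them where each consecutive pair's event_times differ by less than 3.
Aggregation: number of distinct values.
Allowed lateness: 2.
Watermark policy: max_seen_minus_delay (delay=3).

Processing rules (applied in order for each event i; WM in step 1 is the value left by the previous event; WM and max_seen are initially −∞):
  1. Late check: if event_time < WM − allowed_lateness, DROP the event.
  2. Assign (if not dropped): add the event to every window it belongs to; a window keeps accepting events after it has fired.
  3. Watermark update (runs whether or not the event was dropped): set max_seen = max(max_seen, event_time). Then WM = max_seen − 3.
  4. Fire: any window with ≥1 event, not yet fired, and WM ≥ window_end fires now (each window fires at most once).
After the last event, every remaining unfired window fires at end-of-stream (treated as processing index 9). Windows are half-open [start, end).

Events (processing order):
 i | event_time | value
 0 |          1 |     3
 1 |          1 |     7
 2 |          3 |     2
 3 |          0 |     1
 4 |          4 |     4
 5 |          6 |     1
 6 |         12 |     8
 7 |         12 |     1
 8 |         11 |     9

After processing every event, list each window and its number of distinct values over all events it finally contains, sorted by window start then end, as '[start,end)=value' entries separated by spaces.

i=0 t=1 v=3: → [1,4); WM=-2
i=1 t=1 v=7: → [1,4); WM=-2
i=2 t=3 v=2: → [1,6); WM=0
i=3 t=0 v=1: → [0,6); WM=0
i=4 t=4 v=4: → [0,7); WM=1
i=5 t=6 v=1: → [0,9); WM=3
i=6 t=12 v=8: → [12,15); WM=9
i=7 t=12 v=1: → [12,15); WM=9
i=8 t=11 v=9: → [11,15); WM=9

[0,9)=5 [11,15)=3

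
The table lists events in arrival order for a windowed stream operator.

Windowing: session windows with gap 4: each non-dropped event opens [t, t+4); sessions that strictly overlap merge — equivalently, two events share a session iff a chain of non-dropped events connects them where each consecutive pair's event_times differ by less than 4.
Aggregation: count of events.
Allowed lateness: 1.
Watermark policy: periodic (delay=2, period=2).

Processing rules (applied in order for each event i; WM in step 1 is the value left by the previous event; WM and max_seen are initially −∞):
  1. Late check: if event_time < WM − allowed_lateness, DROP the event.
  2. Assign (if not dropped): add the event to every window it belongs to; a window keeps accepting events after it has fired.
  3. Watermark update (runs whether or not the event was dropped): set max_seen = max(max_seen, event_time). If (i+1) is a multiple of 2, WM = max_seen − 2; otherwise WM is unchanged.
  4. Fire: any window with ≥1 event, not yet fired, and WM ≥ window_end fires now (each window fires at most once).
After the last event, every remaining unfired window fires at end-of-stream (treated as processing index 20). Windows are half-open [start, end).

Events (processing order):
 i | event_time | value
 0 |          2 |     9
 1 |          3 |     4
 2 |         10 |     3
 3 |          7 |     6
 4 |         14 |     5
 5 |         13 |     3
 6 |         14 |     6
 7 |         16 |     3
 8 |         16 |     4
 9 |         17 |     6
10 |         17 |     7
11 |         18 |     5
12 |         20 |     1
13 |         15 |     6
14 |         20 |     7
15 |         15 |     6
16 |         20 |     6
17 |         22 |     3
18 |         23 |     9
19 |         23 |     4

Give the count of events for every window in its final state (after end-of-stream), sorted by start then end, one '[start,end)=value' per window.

[2,7)=2 [7,27)=17

i=0 t=2 v=9: → [2,6); WM=−∞
i=1 t=3 v=4: → [2,7); WM=1
i=2 t=10 v=3: → [10,14); WM=1
i=3 t=7 v=6: → [7,14); WM=8
i=4 t=14 v=5: → [14,18); WM=8
i=5 t=13 v=3: → [7,18); WM=12
i=6 t=14 v=6: → [7,18); WM=12
i=7 t=16 v=3: → [7,20); WM=14
i=8 t=16 v=4: → [7,20); WM=14
i=9 t=17 v=6: → [7,21); WM=15
i=10 t=17 v=7: → [7,21); WM=15
i=11 t=18 v=5: → [7,22); WM=16
i=12 t=20 v=1: → [7,24); WM=16
i=13 t=15 v=6: → [7,24); WM=18
i=14 t=20 v=7: → [7,24); WM=18
i=15 t=15 v=6: DROP (t<18-1); WM=18
i=16 t=20 v=6: → [7,24); WM=18
i=17 t=22 v=3: → [7,26); WM=20
i=18 t=23 v=9: → [7,27); WM=20
i=19 t=23 v=4: → [7,27); WM=21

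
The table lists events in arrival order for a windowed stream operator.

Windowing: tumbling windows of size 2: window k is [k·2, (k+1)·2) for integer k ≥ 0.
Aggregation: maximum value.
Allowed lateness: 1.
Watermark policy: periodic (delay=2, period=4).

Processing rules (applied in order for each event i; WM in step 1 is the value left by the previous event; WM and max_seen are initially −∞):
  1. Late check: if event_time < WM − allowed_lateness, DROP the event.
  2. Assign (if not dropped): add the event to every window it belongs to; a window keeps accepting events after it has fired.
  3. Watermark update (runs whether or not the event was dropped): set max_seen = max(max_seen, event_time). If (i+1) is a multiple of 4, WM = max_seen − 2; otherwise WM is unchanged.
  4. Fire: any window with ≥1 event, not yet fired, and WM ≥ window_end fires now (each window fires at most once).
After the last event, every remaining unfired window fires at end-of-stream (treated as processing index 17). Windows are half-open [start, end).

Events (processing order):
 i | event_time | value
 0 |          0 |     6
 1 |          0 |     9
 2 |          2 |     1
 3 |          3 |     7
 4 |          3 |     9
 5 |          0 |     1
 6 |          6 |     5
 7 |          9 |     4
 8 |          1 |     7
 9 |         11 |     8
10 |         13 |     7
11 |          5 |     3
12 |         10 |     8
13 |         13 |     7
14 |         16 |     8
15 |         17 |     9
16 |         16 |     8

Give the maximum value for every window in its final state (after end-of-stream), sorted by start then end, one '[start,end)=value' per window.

i=0 t=0 v=6: → [0,2); WM=−∞
i=1 t=0 v=9: → [0,2); WM=−∞
i=2 t=2 v=1: → [2,4); WM=−∞
i=3 t=3 v=7: → [2,4); WM=1
i=4 t=3 v=9: → [2,4); WM=1
i=5 t=0 v=1: → [0,2); WM=1
i=6 t=6 v=5: → [6,8); WM=1
i=7 t=9 v=4: → [8,10); WM=7; [0,2) fires=9 [2,4) fires=9
i=8 t=1 v=7: DROP (t<7-1); WM=7
i=9 t=11 v=8: → [10,12); WM=7
i=10 t=13 v=7: → [12,14); WM=7
i=11 t=5 v=3: DROP (t<7-1); WM=11; [6,8) fires=5 [8,10) fires=4
i=12 t=10 v=8: → [10,12); WM=11
i=13 t=13 v=7: → [12,14); WM=11
i=14 t=16 v=8: → [16,18); WM=11
i=15 t=17 v=9: → [16,18); WM=15; [10,12) fires=8 [12,14) fires=7
i=16 t=16 v=8: → [16,18); WM=15

[0,2)=9 [2,4)=9 [6,8)=5 [8,10)=4 [10,12)=8 [12,14)=7 [16,18)=9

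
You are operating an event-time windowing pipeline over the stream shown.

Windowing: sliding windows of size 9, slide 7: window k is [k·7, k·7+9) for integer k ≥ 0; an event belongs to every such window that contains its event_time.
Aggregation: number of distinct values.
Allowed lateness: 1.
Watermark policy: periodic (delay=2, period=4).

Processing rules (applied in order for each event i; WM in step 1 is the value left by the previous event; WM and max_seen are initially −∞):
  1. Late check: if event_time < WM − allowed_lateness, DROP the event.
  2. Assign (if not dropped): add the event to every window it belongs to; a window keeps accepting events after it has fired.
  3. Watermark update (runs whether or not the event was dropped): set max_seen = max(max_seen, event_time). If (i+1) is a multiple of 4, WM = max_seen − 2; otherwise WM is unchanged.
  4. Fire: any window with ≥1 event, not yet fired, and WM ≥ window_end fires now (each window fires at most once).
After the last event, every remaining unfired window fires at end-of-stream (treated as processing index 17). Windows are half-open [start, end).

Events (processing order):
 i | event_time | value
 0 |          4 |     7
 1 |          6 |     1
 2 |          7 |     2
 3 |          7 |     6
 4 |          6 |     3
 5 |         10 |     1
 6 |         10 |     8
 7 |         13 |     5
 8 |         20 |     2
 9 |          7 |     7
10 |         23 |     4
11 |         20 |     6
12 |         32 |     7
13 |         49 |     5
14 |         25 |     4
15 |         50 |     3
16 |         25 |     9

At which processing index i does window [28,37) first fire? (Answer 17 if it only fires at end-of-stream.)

15

i=0 t=4 v=7: → [0,9); WM=−∞
i=1 t=6 v=1: → [0,9); WM=−∞
i=2 t=7 v=2: → [7,16),[0,9); WM=−∞
i=3 t=7 v=6: → [7,16),[0,9); WM=5
i=4 t=6 v=3: → [0,9); WM=5
i=5 t=10 v=1: → [7,16); WM=5
i=6 t=10 v=8: → [7,16); WM=5
i=7 t=13 v=5: → [7,16); WM=11; [0,9) fires=5
i=8 t=20 v=2: → [14,23); WM=11
i=9 t=7 v=7: DROP (t<11-1); WM=11
i=10 t=23 v=4: → [21,30); WM=11
i=11 t=20 v=6: → [14,23); WM=21; [7,16) fires=5
i=12 t=32 v=7: → [28,37); WM=21
i=13 t=49 v=5: → [49,58),[42,51); WM=21
i=14 t=25 v=4: → [21,30); WM=21
i=15 t=50 v=3: → [49,58),[42,51); WM=48; [14,23) fires=2 [21,30) fires=1 [28,37) fires=1
i=16 t=25 v=9: DROP (t<48-1); WM=48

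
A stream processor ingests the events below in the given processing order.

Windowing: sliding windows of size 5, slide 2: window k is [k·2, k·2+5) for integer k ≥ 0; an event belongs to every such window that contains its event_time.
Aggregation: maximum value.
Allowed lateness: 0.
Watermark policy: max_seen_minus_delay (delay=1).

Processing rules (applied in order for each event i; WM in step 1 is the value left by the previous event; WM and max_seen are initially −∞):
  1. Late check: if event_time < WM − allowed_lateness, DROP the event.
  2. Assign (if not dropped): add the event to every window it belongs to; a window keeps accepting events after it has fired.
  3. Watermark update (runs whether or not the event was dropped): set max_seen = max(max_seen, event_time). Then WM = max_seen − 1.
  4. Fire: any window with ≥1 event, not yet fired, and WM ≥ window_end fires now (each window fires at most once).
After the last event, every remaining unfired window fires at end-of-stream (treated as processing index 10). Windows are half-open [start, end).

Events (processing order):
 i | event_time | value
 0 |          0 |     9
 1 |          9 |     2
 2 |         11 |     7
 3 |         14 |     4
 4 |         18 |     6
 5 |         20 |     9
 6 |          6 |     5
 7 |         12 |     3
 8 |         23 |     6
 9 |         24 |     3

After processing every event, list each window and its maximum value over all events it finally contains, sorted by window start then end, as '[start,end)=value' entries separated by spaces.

[0,5)=9 [6,11)=2 [8,13)=7 [10,15)=7 [12,17)=4 [14,19)=6 [16,21)=9 [18,23)=9 [20,25)=9 [22,27)=6 [24,29)=3

i=0 t=0 v=9: → [0,5); WM=-1
i=1 t=9 v=2: → [8,13),[6,11); WM=8; [0,5) fires=9
i=2 t=11 v=7: → [10,15),[8,13); WM=10
i=3 t=14 v=4: → [14,19),[12,17),[10,15); WM=13; [6,11) fires=2 [8,13) fires=7
i=4 t=18 v=6: → [18,23),[16,21),[14,19); WM=17; [10,15) fires=7 [12,17) fires=4
i=5 t=20 v=9: → [20,25),[18,23),[16,21); WM=19; [14,19) fires=6
i=6 t=6 v=5: DROP (t<19-0); WM=19
i=7 t=12 v=3: DROP (t<19-0); WM=19
i=8 t=23 v=6: → [22,27),[20,25); WM=22; [16,21) fires=9
i=9 t=24 v=3: → [24,29),[22,27),[20,25); WM=23; [18,23) fires=9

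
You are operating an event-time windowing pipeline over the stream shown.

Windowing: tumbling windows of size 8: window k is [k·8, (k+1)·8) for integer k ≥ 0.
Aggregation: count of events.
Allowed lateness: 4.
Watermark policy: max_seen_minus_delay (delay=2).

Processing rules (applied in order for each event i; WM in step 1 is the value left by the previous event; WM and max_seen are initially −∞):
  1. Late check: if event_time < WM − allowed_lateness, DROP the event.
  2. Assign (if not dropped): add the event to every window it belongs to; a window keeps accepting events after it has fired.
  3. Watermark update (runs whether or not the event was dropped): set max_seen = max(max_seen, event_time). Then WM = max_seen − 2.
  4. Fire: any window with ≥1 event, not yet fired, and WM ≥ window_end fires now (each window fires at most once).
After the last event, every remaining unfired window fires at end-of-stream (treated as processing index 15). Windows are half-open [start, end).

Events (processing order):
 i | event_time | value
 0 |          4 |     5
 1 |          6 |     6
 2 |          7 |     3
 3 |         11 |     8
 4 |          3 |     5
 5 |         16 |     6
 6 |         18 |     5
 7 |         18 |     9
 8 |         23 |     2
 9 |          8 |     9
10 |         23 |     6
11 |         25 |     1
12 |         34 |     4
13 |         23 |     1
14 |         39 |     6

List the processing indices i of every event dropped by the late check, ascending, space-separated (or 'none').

4 9 13

i=0 t=4 v=5: → [0,8); WM=2
i=1 t=6 v=6: → [0,8); WM=4
i=2 t=7 v=3: → [0,8); WM=5
i=3 t=11 v=8: → [8,16); WM=9; [0,8) fires=3
i=4 t=3 v=5: DROP (t<9-4); WM=9
i=5 t=16 v=6: → [16,24); WM=14
i=6 t=18 v=5: → [16,24); WM=16; [8,16) fires=1
i=7 t=18 v=9: → [16,24); WM=16
i=8 t=23 v=2: → [16,24); WM=21
i=9 t=8 v=9: DROP (t<21-4); WM=21
i=10 t=23 v=6: → [16,24); WM=21
i=11 t=25 v=1: → [24,32); WM=23
i=12 t=34 v=4: → [32,40); WM=32; [16,24) fires=5 [24,32) fires=1
i=13 t=23 v=1: DROP (t<32-4); WM=32
i=14 t=39 v=6: → [32,40); WM=37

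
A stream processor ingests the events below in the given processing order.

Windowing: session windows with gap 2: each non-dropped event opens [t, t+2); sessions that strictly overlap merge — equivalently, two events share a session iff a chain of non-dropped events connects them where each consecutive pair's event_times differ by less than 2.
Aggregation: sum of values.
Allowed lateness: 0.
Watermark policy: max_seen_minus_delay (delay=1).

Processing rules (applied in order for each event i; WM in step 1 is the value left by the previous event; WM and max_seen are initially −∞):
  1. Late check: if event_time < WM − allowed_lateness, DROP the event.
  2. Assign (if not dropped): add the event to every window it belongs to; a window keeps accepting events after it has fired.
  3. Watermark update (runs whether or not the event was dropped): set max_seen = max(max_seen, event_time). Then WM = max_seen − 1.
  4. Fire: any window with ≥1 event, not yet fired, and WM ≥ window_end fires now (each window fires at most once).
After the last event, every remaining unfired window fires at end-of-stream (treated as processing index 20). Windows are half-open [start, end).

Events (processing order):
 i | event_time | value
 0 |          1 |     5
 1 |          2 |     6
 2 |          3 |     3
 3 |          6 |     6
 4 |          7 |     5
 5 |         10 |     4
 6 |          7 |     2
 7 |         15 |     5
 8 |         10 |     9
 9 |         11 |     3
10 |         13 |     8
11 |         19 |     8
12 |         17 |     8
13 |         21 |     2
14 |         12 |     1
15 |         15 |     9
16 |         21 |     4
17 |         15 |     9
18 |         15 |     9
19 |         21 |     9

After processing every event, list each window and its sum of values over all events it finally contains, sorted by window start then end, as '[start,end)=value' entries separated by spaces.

i=0 t=1 v=5: → [1,3); WM=0
i=1 t=2 v=6: → [1,4); WM=1
i=2 t=3 v=3: → [1,5); WM=2
i=3 t=6 v=6: → [6,8); WM=5
i=4 t=7 v=5: → [6,9); WM=6
i=5 t=10 v=4: → [10,12); WM=9
i=6 t=7 v=2: DROP (t<9-0); WM=9
i=7 t=15 v=5: → [15,17); WM=14
i=8 t=10 v=9: DROP (t<14-0); WM=14
i=9 t=11 v=3: DROP (t<14-0); WM=14
i=10 t=13 v=8: DROP (t<14-0); WM=14
i=11 t=19 v=8: → [19,21); WM=18
i=12 t=17 v=8: DROP (t<18-0); WM=18
i=13 t=21 v=2: → [21,23); WM=20
i=14 t=12 v=1: DROP (t<20-0); WM=20
i=15 t=15 v=9: DROP (t<20-0); WM=20
i=16 t=21 v=4: → [21,23); WM=20
i=17 t=15 v=9: DROP (t<20-0); WM=20
i=18 t=15 v=9: DROP (t<20-0); WM=20
i=19 t=21 v=9: → [21,23); WM=20

[1,5)=14 [6,9)=11 [10,12)=4 [15,17)=5 [19,21)=8 [21,23)=15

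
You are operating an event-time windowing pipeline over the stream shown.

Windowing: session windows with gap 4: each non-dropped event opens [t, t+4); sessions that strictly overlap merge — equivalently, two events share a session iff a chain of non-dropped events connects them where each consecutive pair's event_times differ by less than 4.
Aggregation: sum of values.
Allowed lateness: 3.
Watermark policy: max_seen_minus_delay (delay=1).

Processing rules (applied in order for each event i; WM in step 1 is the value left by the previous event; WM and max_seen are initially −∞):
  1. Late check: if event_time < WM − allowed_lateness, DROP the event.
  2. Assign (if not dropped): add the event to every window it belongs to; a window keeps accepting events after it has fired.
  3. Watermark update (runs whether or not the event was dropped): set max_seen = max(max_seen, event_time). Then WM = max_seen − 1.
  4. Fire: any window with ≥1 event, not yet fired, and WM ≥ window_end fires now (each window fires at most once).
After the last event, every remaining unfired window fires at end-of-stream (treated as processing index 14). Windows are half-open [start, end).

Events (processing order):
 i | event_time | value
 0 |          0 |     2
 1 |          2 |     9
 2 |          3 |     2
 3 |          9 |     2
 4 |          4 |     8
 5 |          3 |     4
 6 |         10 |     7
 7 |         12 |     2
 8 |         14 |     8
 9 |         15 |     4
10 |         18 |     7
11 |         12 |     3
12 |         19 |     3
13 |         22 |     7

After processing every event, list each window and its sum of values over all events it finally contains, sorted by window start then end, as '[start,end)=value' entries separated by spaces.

[0,7)=13 [9,26)=40

i=0 t=0 v=2: → [0,4); WM=-1
i=1 t=2 v=9: → [0,6); WM=1
i=2 t=3 v=2: → [0,7); WM=2
i=3 t=9 v=2: → [9,13); WM=8
i=4 t=4 v=8: DROP (t<8-3); WM=8
i=5 t=3 v=4: DROP (t<8-3); WM=8
i=6 t=10 v=7: → [9,14); WM=9
i=7 t=12 v=2: → [9,16); WM=11
i=8 t=14 v=8: → [9,18); WM=13
i=9 t=15 v=4: → [9,19); WM=14
i=10 t=18 v=7: → [9,22); WM=17
i=11 t=12 v=3: DROP (t<17-3); WM=17
i=12 t=19 v=3: → [9,23); WM=18
i=13 t=22 v=7: → [9,26); WM=21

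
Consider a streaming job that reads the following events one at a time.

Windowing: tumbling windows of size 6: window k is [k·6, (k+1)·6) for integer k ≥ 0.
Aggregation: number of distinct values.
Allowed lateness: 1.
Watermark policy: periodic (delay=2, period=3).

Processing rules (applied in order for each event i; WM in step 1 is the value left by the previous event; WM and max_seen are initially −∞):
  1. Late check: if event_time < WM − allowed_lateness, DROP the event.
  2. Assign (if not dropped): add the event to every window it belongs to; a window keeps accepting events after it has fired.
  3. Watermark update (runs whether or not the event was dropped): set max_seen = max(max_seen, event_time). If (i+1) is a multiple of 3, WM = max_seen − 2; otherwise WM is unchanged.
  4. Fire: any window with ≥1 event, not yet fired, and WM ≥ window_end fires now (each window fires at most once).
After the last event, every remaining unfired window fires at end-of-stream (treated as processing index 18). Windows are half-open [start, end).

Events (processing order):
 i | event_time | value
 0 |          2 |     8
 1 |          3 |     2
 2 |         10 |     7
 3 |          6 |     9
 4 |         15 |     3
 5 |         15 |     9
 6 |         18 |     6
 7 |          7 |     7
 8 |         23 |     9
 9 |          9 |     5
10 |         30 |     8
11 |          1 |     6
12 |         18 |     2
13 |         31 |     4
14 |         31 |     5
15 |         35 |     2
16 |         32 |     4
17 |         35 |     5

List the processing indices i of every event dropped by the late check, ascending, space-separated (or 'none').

3 7 9 11 12

i=0 t=2 v=8: → [0,6); WM=−∞
i=1 t=3 v=2: → [0,6); WM=−∞
i=2 t=10 v=7: → [6,12); WM=8; [0,6) fires=2
i=3 t=6 v=9: DROP (t<8-1); WM=8
i=4 t=15 v=3: → [12,18); WM=8
i=5 t=15 v=9: → [12,18); WM=13; [6,12) fires=1
i=6 t=18 v=6: → [18,24); WM=13
i=7 t=7 v=7: DROP (t<13-1); WM=13
i=8 t=23 v=9: → [18,24); WM=21; [12,18) fires=2
i=9 t=9 v=5: DROP (t<21-1); WM=21
i=10 t=30 v=8: → [30,36); WM=21
i=11 t=1 v=6: DROP (t<21-1); WM=28; [18,24) fires=2
i=12 t=18 v=2: DROP (t<28-1); WM=28
i=13 t=31 v=4: → [30,36); WM=28
i=14 t=31 v=5: → [30,36); WM=29
i=15 t=35 v=2: → [30,36); WM=29
i=16 t=32 v=4: → [30,36); WM=29
i=17 t=35 v=5: → [30,36); WM=33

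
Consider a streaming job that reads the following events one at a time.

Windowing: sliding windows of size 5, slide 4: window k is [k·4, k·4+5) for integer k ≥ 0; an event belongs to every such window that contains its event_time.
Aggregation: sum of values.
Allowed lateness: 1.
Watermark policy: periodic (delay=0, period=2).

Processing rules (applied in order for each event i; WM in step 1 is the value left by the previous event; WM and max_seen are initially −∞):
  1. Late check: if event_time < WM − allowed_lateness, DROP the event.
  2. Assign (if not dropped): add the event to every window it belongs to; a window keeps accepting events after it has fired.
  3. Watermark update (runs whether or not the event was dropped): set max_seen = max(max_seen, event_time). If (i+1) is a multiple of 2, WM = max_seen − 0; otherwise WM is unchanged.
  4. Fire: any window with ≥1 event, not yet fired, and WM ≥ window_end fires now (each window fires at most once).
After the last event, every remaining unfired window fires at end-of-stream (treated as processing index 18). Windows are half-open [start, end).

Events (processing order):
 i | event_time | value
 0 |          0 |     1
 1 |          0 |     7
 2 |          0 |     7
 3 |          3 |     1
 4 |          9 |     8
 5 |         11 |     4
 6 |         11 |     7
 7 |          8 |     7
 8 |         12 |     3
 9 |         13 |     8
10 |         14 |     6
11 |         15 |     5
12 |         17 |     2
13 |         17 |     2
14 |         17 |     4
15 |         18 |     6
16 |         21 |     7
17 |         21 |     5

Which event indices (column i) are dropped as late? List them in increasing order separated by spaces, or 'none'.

i=0 t=0 v=1: → [0,5); WM=−∞
i=1 t=0 v=7: → [0,5); WM=0
i=2 t=0 v=7: → [0,5); WM=0
i=3 t=3 v=1: → [0,5); WM=3
i=4 t=9 v=8: → [8,13); WM=3
i=5 t=11 v=4: → [8,13); WM=11; [0,5) fires=16
i=6 t=11 v=7: → [8,13); WM=11
i=7 t=8 v=7: DROP (t<11-1); WM=11
i=8 t=12 v=3: → [12,17),[8,13); WM=11
i=9 t=13 v=8: → [12,17); WM=13; [8,13) fires=22
i=10 t=14 v=6: → [12,17); WM=13
i=11 t=15 v=5: → [12,17); WM=15
i=12 t=17 v=2: → [16,21); WM=15
i=13 t=17 v=2: → [16,21); WM=17; [12,17) fires=22
i=14 t=17 v=4: → [16,21); WM=17
i=15 t=18 v=6: → [16,21); WM=18
i=16 t=21 v=7: → [20,25); WM=18
i=17 t=21 v=5: → [20,25); WM=21; [16,21) fires=14

7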